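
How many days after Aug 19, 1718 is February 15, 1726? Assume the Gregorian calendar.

Aug 19, 1718 → Aug 19, 1719: 365 days.
Aug 19, 1719 → Aug 19, 1720: 366 days (Feb 29, 1720 is in that span).
Aug 19, 1720 → Aug 19, 1721: 365 days.
Aug 19, 1721 → Aug 19, 1722: 365 days.
Aug 19, 1722 → Aug 19, 1723: 365 days.
Aug 19, 1723 → Aug 19, 1724: 366 days (Feb 29, 1724 is in that span).
Aug 19, 1724 → Aug 19, 1725: 365 days.
Aug 19, 1725 → Sep 19, 1725: 31 days (August has 31).
Sep 19, 1725 → Oct 19, 1725: 30 days (September has 30).
Oct 19, 1725 → Nov 19, 1725: 31 days (October has 31).
Nov 19, 1725 → Dec 19, 1725: 30 days (November has 30).
Dec 19, 1725 → Jan 19, 1726: 31 days (December has 31).
Jan 19, 1726 → Feb 15, 1726: 27 days.
Total: 2737 days.

2737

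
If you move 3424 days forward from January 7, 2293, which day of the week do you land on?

First find the weekday of Jan 7, 2293. Doomsday rule: the anchor day for the 2200s is Friday. For year 93: 93÷12 = 7 r 9, and 9÷4 = 2, so 7+9+2 = 18.
Friday + 18 ≡ Tuesday — that's 2293's doomsday.
In January the doomsday date is Jan 3 (2293 is not a leap year).
Jan 7 is 4 days after Jan 3; 4 mod 7 = 4, so Tuesday + 4 = Saturday.
3424 mod 7 = 1, so 3424 days after a Saturday is Saturday + 1 = Sunday.

Sunday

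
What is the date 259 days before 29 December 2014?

April 14, 2014

−29 → Nov 30, 2014 (end of Nov, 30 days; 230 left).
−30 → Oct 31, 2014 (end of Oct, 31 days; 200 left).
−31 → Sep 30, 2014 (end of Sep, 30 days; 169 left).
−30 → Aug 31, 2014 (end of Aug, 31 days; 139 left).
−31 → Jul 31, 2014 (end of Jul, 31 days; 108 left).
−31 → Jun 30, 2014 (end of Jun, 30 days; 77 left).
−30 → May 31, 2014 (end of May, 31 days; 47 left).
−31 → Apr 30, 2014 (end of Apr, 30 days; 16 left).
−16 → Apr 14, 2014.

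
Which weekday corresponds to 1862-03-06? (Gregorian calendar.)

Doomsday rule: the anchor day for the 1800s is Friday. For year 62: 62÷12 = 5 r 2, and 2÷4 = 0, so 5+2+0 = 7.
Friday + 7 ≡ Friday — that's 1862's doomsday.
In March the doomsday date is Mar 14.
Mar 6 is 8 days before Mar 14; 8 mod 7 = 1, so Friday − 1 = Thursday.

Thursday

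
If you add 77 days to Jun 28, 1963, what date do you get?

Jun has 30 days: +3 → Jul 1, 1963 (74 left).
Jul has 31 days: +31 → Aug 1, 1963 (43 left).
Aug has 31 days: +31 → Sep 1, 1963 (12 left).
+12 → Sep 13, 1963.

September 13, 1963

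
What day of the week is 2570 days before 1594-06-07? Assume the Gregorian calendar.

Monday

First find the weekday of Jun 7, 1594. Doomsday rule: the anchor day for the 1500s is Wednesday. For year 94: 94÷12 = 7 r 10, and 10÷4 = 2, so 7+10+2 = 19.
Wednesday + 19 ≡ Monday — that's 1594's doomsday.
In June the doomsday date is Jun 6.
Jun 7 is 1 day after Jun 6; 1 mod 7 = 1, so Monday + 1 = Tuesday.
2570 mod 7 = 1, so 2570 days before a Tuesday is Tuesday − 1 = Monday.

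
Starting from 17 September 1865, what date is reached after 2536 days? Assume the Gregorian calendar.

August 27, 1872

+365 (one year) → Sep 17, 1866 (2171 left).
+365 (one year) → Sep 17, 1867 (1806 left).
+366 (one year; includes Feb 29, 1868) → Sep 17, 1868 (1440 left).
+365 (one year) → Sep 17, 1869 (1075 left).
+365 (one year) → Sep 17, 1870 (710 left).
+365 (one year) → Sep 17, 1871 (345 left).
Sep has 30 days: +14 → Oct 1, 1871 (331 left).
Oct has 31 days: +31 → Nov 1, 1871 (300 left).
Nov has 30 days: +30 → Dec 1, 1871 (270 left).
Dec has 31 days: +31 → Jan 1, 1872 (239 left).
Jan has 31 days: +31 → Feb 1, 1872 (208 left).
Feb has 29 days: +29 → Mar 1, 1872 (179 left).
Mar has 31 days: +31 → Apr 1, 1872 (148 left).
Apr has 30 days: +30 → May 1, 1872 (118 left).
May has 31 days: +31 → Jun 1, 1872 (87 left).
Jun has 30 days: +30 → Jul 1, 1872 (57 left).
Jul has 31 days: +31 → Aug 1, 1872 (26 left).
+26 → Aug 27, 1872.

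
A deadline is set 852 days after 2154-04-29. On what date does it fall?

+365 (one year) → Apr 29, 2155 (487 left).
+366 (one year; includes Feb 29, 2156) → Apr 29, 2156 (121 left).
Apr has 30 days: +2 → May 1, 2156 (119 left).
May has 31 days: +31 → Jun 1, 2156 (88 left).
Jun has 30 days: +30 → Jul 1, 2156 (58 left).
Jul has 31 days: +31 → Aug 1, 2156 (27 left).
+27 → Aug 28, 2156.

August 28, 2156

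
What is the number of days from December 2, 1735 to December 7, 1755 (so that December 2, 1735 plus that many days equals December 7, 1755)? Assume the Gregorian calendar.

7310

Dec 2, 1735 → Dec 2, 1736: 366 days (Feb 29, 1736 is in that span).
Dec 2, 1736 → Dec 2, 1737: 365 days.
Dec 2, 1737 → Dec 2, 1738: 365 days.
Dec 2, 1738 → Dec 2, 1739: 365 days.
Dec 2, 1739 → Dec 2, 1740: 366 days (Feb 29, 1740 is in that span).
Dec 2, 1740 → Dec 2, 1741: 365 days.
Dec 2, 1741 → Dec 2, 1742: 365 days.
Dec 2, 1742 → Dec 2, 1743: 365 days.
Dec 2, 1743 → Dec 2, 1744: 366 days (Feb 29, 1744 is in that span).
Dec 2, 1744 → Dec 2, 1745: 365 days.
Dec 2, 1745 → Dec 2, 1746: 365 days.
Dec 2, 1746 → Dec 2, 1747: 365 days.
Dec 2, 1747 → Dec 2, 1748: 366 days (Feb 29, 1748 is in that span).
Dec 2, 1748 → Dec 2, 1749: 365 days.
Dec 2, 1749 → Dec 2, 1750: 365 days.
Dec 2, 1750 → Dec 2, 1751: 365 days.
Dec 2, 1751 → Dec 2, 1752: 366 days (Feb 29, 1752 is in that span).
Dec 2, 1752 → Dec 2, 1753: 365 days.
Dec 2, 1753 → Dec 2, 1754: 365 days.
Dec 2, 1754 → Jan 2, 1755: 31 days (December has 31).
Jan 2, 1755 → Feb 2, 1755: 31 days (January has 31).
Feb 2, 1755 → Mar 2, 1755: 28 days (February has 28).
Mar 2, 1755 → Apr 2, 1755: 31 days (March has 31).
Apr 2, 1755 → May 2, 1755: 30 days (April has 30).
May 2, 1755 → Jun 2, 1755: 31 days (May has 31).
Jun 2, 1755 → Jul 2, 1755: 30 days (June has 30).
Jul 2, 1755 → Aug 2, 1755: 31 days (July has 31).
Aug 2, 1755 → Sep 2, 1755: 31 days (August has 31).
Sep 2, 1755 → Oct 2, 1755: 30 days (September has 30).
Oct 2, 1755 → Nov 2, 1755: 31 days (October has 31).
Nov 2, 1755 → Dec 2, 1755: 30 days (November has 30).
Dec 2, 1755 → Dec 7, 1755: 5 days.
Total: 7310 days.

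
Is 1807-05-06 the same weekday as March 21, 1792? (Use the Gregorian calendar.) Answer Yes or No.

From Mar 21, 1792 to May 6, 1807 is 5523 days.
5523 mod 7 = 0, so they are the same weekday.
(Mar 21, 1792 is a Wednesday; May 6, 1807 is a Wednesday.)

Yes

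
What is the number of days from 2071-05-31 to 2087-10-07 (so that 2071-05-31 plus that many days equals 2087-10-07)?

May 31, 2071 → May 31, 2072: 366 days (Feb 29, 2072 is in that span).
May 31, 2072 → May 31, 2073: 365 days.
May 31, 2073 → May 31, 2074: 365 days.
May 31, 2074 → May 31, 2075: 365 days.
May 31, 2075 → May 31, 2076: 366 days (Feb 29, 2076 is in that span).
May 31, 2076 → May 31, 2077: 365 days.
May 31, 2077 → May 31, 2078: 365 days.
May 31, 2078 → May 31, 2079: 365 days.
May 31, 2079 → May 31, 2080: 366 days (Feb 29, 2080 is in that span).
May 31, 2080 → May 31, 2081: 365 days.
May 31, 2081 → May 31, 2082: 365 days.
May 31, 2082 → May 31, 2083: 365 days.
May 31, 2083 → May 31, 2084: 366 days (Feb 29, 2084 is in that span).
May 31, 2084 → May 31, 2085: 365 days.
May 31, 2085 → May 31, 2086: 365 days.
May 31, 2086 → May 31, 2087: 365 days.
May 31, 2087 → Jun 30, 2087: 30 days (May has 31).
Jun 30, 2087 → Jul 30, 2087: 30 days (June has 30).
Jul 30, 2087 → Aug 30, 2087: 31 days (July has 31).
Aug 30, 2087 → Sep 30, 2087: 31 days (August has 31).
Sep 30, 2087 → Oct 7, 2087: 7 days.
Total: 5973 days.

5973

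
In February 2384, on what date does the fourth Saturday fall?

February 25, 2384

February 1, 2384 is a Wednesday.
The first Saturday is therefore February 4 (3 days later).
The fourth Saturday is 4 + 3×7 = February 25.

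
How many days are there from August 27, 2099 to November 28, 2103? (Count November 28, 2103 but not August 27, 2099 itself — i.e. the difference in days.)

1553

Aug 27, 2099 → Aug 27, 2100: 365 days.
Aug 27, 2100 → Aug 27, 2101: 365 days.
Aug 27, 2101 → Aug 27, 2102: 365 days.
Aug 27, 2102 → Aug 27, 2103: 365 days.
Aug 27, 2103 → Sep 27, 2103: 31 days (August has 31).
Sep 27, 2103 → Oct 27, 2103: 30 days (September has 30).
Oct 27, 2103 → Nov 27, 2103: 31 days (October has 31).
Nov 27, 2103 → Nov 28, 2103: 1 days.
Total: 1553 days.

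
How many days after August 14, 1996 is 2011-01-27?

Aug 14, 1996 → Aug 14, 1997: 365 days.
Aug 14, 1997 → Aug 14, 1998: 365 days.
Aug 14, 1998 → Aug 14, 1999: 365 days.
Aug 14, 1999 → Aug 14, 2000: 366 days (Feb 29, 2000 is in that span).
Aug 14, 2000 → Aug 14, 2001: 365 days.
Aug 14, 2001 → Aug 14, 2002: 365 days.
Aug 14, 2002 → Aug 14, 2003: 365 days.
Aug 14, 2003 → Aug 14, 2004: 366 days (Feb 29, 2004 is in that span).
Aug 14, 2004 → Aug 14, 2005: 365 days.
Aug 14, 2005 → Aug 14, 2006: 365 days.
Aug 14, 2006 → Aug 14, 2007: 365 days.
Aug 14, 2007 → Aug 14, 2008: 366 days (Feb 29, 2008 is in that span).
Aug 14, 2008 → Aug 14, 2009: 365 days.
Aug 14, 2009 → Aug 14, 2010: 365 days.
Aug 14, 2010 → Sep 14, 2010: 31 days (August has 31).
Sep 14, 2010 → Oct 14, 2010: 30 days (September has 30).
Oct 14, 2010 → Nov 14, 2010: 31 days (October has 31).
Nov 14, 2010 → Dec 14, 2010: 30 days (November has 30).
Dec 14, 2010 → Jan 14, 2011: 31 days (December has 31).
Jan 14, 2011 → Jan 27, 2011: 13 days.
Total: 5279 days.

5279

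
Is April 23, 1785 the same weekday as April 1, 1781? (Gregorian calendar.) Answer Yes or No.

From Apr 1, 1781 to Apr 23, 1785 is 1483 days.
1483 mod 7 = 6, so they are different weekdays.
(Apr 1, 1781 is a Sunday; Apr 23, 1785 is a Saturday.)

No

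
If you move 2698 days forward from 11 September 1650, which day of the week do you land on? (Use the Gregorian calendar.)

Wednesday

Sep 11, 1650 is a Sunday.
2698 mod 7 = 3, so 2698 days after a Sunday is Sunday + 3 = Wednesday.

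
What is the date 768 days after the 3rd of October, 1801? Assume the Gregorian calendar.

November 10, 1803

+365 (one year) → Oct 3, 1802 (403 left).
+365 (one year) → Oct 3, 1803 (38 left).
Oct has 31 days: +29 → Nov 1, 1803 (9 left).
+9 → Nov 10, 1803.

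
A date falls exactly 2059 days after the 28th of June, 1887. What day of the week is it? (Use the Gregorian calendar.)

Jun 28, 1887 is a Tuesday.
2059 mod 7 = 1, so 2059 days after a Tuesday is Tuesday + 1 = Wednesday.

Wednesday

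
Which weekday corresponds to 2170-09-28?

Friday

Doomsday rule: the anchor day for the 2100s is Sunday. For year 70: 70÷12 = 5 r 10, and 10÷4 = 2, so 5+10+2 = 17.
Sunday + 17 ≡ Wednesday — that's 2170's doomsday.
In September the doomsday date is Sep 5.
Sep 28 is 23 days after Sep 5; 23 mod 7 = 2, so Wednesday + 2 = Friday.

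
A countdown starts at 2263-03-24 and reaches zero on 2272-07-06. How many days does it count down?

Mar 24, 2263 → Mar 24, 2264: 366 days (Feb 29, 2264 is in that span).
Mar 24, 2264 → Mar 24, 2265: 365 days.
Mar 24, 2265 → Mar 24, 2266: 365 days.
Mar 24, 2266 → Mar 24, 2267: 365 days.
Mar 24, 2267 → Mar 24, 2268: 366 days (Feb 29, 2268 is in that span).
Mar 24, 2268 → Mar 24, 2269: 365 days.
Mar 24, 2269 → Mar 24, 2270: 365 days.
Mar 24, 2270 → Mar 24, 2271: 365 days.
Mar 24, 2271 → Mar 24, 2272: 366 days (Feb 29, 2272 is in that span).
Mar 24, 2272 → Apr 24, 2272: 31 days (March has 31).
Apr 24, 2272 → May 24, 2272: 30 days (April has 30).
May 24, 2272 → Jun 24, 2272: 31 days (May has 31).
Jun 24, 2272 → Jul 6, 2272: 12 days.
Total: 3392 days.

3392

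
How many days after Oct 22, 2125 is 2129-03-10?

1235

Oct 22, 2125 → Oct 22, 2126: 365 days.
Oct 22, 2126 → Oct 22, 2127: 365 days.
Oct 22, 2127 → Oct 22, 2128: 366 days (Feb 29, 2128 is in that span).
Oct 22, 2128 → Nov 22, 2128: 31 days (October has 31).
Nov 22, 2128 → Dec 22, 2128: 30 days (November has 30).
Dec 22, 2128 → Jan 22, 2129: 31 days (December has 31).
Jan 22, 2129 → Feb 22, 2129: 31 days (January has 31).
Feb 22, 2129 → Mar 10, 2129: 16 days.
Total: 1235 days.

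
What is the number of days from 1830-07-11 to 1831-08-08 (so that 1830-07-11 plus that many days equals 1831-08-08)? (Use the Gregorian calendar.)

393

Jul 11, 1830 → Aug 11, 1830: 31 days (July has 31).
Aug 11, 1830 → Sep 11, 1830: 31 days (August has 31).
Sep 11, 1830 → Oct 11, 1830: 30 days (September has 30).
Oct 11, 1830 → Nov 11, 1830: 31 days (October has 31).
Nov 11, 1830 → Dec 11, 1830: 30 days (November has 30).
Dec 11, 1830 → Jan 11, 1831: 31 days (December has 31).
Jan 11, 1831 → Feb 11, 1831: 31 days (January has 31).
Feb 11, 1831 → Mar 11, 1831: 28 days (February has 28).
Mar 11, 1831 → Apr 11, 1831: 31 days (March has 31).
Apr 11, 1831 → May 11, 1831: 30 days (April has 30).
May 11, 1831 → Jun 11, 1831: 31 days (May has 31).
Jun 11, 1831 → Jul 11, 1831: 30 days (June has 30).
Jul 11, 1831 → Aug 8, 1831: 28 days.
Total: 393 days.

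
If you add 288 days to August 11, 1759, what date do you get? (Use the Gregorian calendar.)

Aug has 31 days: +21 → Sep 1, 1759 (267 left).
Sep has 30 days: +30 → Oct 1, 1759 (237 left).
Oct has 31 days: +31 → Nov 1, 1759 (206 left).
Nov has 30 days: +30 → Dec 1, 1759 (176 left).
Dec has 31 days: +31 → Jan 1, 1760 (145 left).
Jan has 31 days: +31 → Feb 1, 1760 (114 left).
Feb has 29 days: +29 → Mar 1, 1760 (85 left).
Mar has 31 days: +31 → Apr 1, 1760 (54 left).
Apr has 30 days: +30 → May 1, 1760 (24 left).
+24 → May 25, 1760.

May 25, 1760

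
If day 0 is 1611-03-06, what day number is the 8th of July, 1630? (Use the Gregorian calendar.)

7064

Mar 6, 1611 → Mar 6, 1612: 366 days (Feb 29, 1612 is in that span).
Mar 6, 1612 → Mar 6, 1613: 365 days.
Mar 6, 1613 → Mar 6, 1614: 365 days.
Mar 6, 1614 → Mar 6, 1615: 365 days.
Mar 6, 1615 → Mar 6, 1616: 366 days (Feb 29, 1616 is in that span).
Mar 6, 1616 → Mar 6, 1617: 365 days.
Mar 6, 1617 → Mar 6, 1618: 365 days.
Mar 6, 1618 → Mar 6, 1619: 365 days.
Mar 6, 1619 → Mar 6, 1620: 366 days (Feb 29, 1620 is in that span).
Mar 6, 1620 → Mar 6, 1621: 365 days.
Mar 6, 1621 → Mar 6, 1622: 365 days.
Mar 6, 1622 → Mar 6, 1623: 365 days.
Mar 6, 1623 → Mar 6, 1624: 366 days (Feb 29, 1624 is in that span).
Mar 6, 1624 → Mar 6, 1625: 365 days.
Mar 6, 1625 → Mar 6, 1626: 365 days.
Mar 6, 1626 → Mar 6, 1627: 365 days.
Mar 6, 1627 → Mar 6, 1628: 366 days (Feb 29, 1628 is in that span).
Mar 6, 1628 → Mar 6, 1629: 365 days.
Mar 6, 1629 → Mar 6, 1630: 365 days.
Mar 6, 1630 → Apr 6, 1630: 31 days (March has 31).
Apr 6, 1630 → May 6, 1630: 30 days (April has 30).
May 6, 1630 → Jun 6, 1630: 31 days (May has 31).
Jun 6, 1630 → Jul 6, 1630: 30 days (June has 30).
Jul 6, 1630 → Jul 8, 1630: 2 days.
Total: 7064 days.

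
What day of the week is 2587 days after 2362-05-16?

Sunday

First find the weekday of May 16, 2362. Doomsday rule: the anchor day for the 2300s is Wednesday. For year 62: 62÷12 = 5 r 2, and 2÷4 = 0, so 5+2+0 = 7.
Wednesday + 7 ≡ Wednesday — that's 2362's doomsday.
In May the doomsday date is May 9.
May 16 is 7 days after May 9; 7 mod 7 = 0, so Wednesday + 0 = Wednesday.
2587 mod 7 = 4, so 2587 days after a Wednesday is Wednesday + 4 = Sunday.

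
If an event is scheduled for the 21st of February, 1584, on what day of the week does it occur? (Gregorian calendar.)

Doomsday rule: the anchor day for the 1500s is Wednesday. For year 84: 84÷12 = 7 r 0, and 0÷4 = 0, so 7+0+0 = 7.
Wednesday + 7 ≡ Wednesday — that's 1584's doomsday.
In February the doomsday date is Feb 29 (1584 is a leap year (divisible by 4)).
Feb 21 is 8 days before Feb 29; 8 mod 7 = 1, so Wednesday − 1 = Tuesday.

Tuesday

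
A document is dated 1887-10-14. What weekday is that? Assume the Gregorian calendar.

Doomsday rule: the anchor day for the 1800s is Friday. For year 87: 87÷12 = 7 r 3, and 3÷4 = 0, so 7+3+0 = 10.
Friday + 10 ≡ Monday — that's 1887's doomsday.
In October the doomsday date is Oct 10.
Oct 14 is 4 days after Oct 10; 4 mod 7 = 4, so Monday + 4 = Friday.

Friday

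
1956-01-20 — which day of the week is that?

January 1, 1956 is a Sunday.
Jan 1, 1956 → Jan 20, 1956: 19 days.
Total: 19 days.
19 mod 7 = 5, so Sunday + 5 = Friday.

Friday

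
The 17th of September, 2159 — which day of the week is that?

Monday

Doomsday rule: the anchor day for the 2100s is Sunday. For year 59: 59÷12 = 4 r 11, and 11÷4 = 2, so 4+11+2 = 17.
Sunday + 17 ≡ Wednesday — that's 2159's doomsday.
In September the doomsday date is Sep 5.
Sep 17 is 12 days after Sep 5; 12 mod 7 = 5, so Wednesday + 5 = Monday.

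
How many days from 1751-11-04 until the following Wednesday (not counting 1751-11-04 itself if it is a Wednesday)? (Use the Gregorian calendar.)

Nov 4, 1751 is a Thursday.
From Thursday to the next Wednesday is 6 days.

6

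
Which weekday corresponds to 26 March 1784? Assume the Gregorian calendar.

Friday

Doomsday rule: the anchor day for the 1700s is Sunday. For year 84: 84÷12 = 7 r 0, and 0÷4 = 0, so 7+0+0 = 7.
Sunday + 7 ≡ Sunday — that's 1784's doomsday.
In March the doomsday date is Mar 14.
Mar 26 is 12 days after Mar 14; 12 mod 7 = 5, so Sunday + 5 = Friday.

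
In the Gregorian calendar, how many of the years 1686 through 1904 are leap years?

Multiples of 4 in [1686,1904]: 55.
Of those, multiples of 100: 3 (not leap unless ÷400).
Multiples of 400: 0.
Leap years = 55 − 3 + 0 = 52.

52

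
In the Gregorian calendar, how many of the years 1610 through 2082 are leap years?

Multiples of 4 in [1610,2082]: 118.
Of those, multiples of 100: 4 (not leap unless ÷400).
Multiples of 400: 1.
Leap years = 118 − 4 + 1 = 115.

115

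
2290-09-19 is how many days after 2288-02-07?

955

Feb 7, 2288 → Feb 7, 2289: 366 days (Feb 29, 2288 is in that span).
Feb 7, 2289 → Feb 7, 2290: 365 days.
Feb 7, 2290 → Mar 7, 2290: 28 days (February has 28).
Mar 7, 2290 → Apr 7, 2290: 31 days (March has 31).
Apr 7, 2290 → May 7, 2290: 30 days (April has 30).
May 7, 2290 → Jun 7, 2290: 31 days (May has 31).
Jun 7, 2290 → Jul 7, 2290: 30 days (June has 30).
Jul 7, 2290 → Aug 7, 2290: 31 days (July has 31).
Aug 7, 2290 → Sep 7, 2290: 31 days (August has 31).
Sep 7, 2290 → Sep 19, 2290: 12 days.
Total: 955 days.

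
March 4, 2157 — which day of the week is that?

Friday

January 1, 2157 is a Saturday.
Jan 1, 2157 → Feb 1, 2157: 31 days (January has 31).
Feb 1, 2157 → Mar 1, 2157: 28 days (February has 28).
Mar 1, 2157 → Mar 4, 2157: 3 days.
Total: 62 days.
62 mod 7 = 6, so Saturday + 6 = Friday.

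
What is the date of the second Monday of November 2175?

November 13, 2175

November 1, 2175 is a Wednesday.
The first Monday is therefore November 6 (5 days later).
The second Monday is 6 + 1×7 = November 13.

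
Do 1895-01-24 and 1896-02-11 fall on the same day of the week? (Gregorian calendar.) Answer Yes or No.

No

From Jan 24, 1895 to Feb 11, 1896 is 383 days.
383 mod 7 = 5, so they are different weekdays.
(Jan 24, 1895 is a Thursday; Feb 11, 1896 is a Tuesday.)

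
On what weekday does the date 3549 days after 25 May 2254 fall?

May 25, 2254 is a Thursday.
3549 mod 7 = 0, so 3549 days after a Thursday is Thursday + 0 = Thursday.

Thursday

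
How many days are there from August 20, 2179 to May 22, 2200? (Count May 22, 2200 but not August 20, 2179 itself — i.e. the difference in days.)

7580

Aug 20, 2179 → Aug 20, 2180: 366 days (Feb 29, 2180 is in that span).
Aug 20, 2180 → Aug 20, 2181: 365 days.
Aug 20, 2181 → Aug 20, 2182: 365 days.
Aug 20, 2182 → Aug 20, 2183: 365 days.
Aug 20, 2183 → Aug 20, 2184: 366 days (Feb 29, 2184 is in that span).
Aug 20, 2184 → Aug 20, 2185: 365 days.
Aug 20, 2185 → Aug 20, 2186: 365 days.
Aug 20, 2186 → Aug 20, 2187: 365 days.
Aug 20, 2187 → Aug 20, 2188: 366 days (Feb 29, 2188 is in that span).
Aug 20, 2188 → Aug 20, 2189: 365 days.
Aug 20, 2189 → Aug 20, 2190: 365 days.
Aug 20, 2190 → Aug 20, 2191: 365 days.
Aug 20, 2191 → Aug 20, 2192: 366 days (Feb 29, 2192 is in that span).
Aug 20, 2192 → Aug 20, 2193: 365 days.
Aug 20, 2193 → Aug 20, 2194: 365 days.
Aug 20, 2194 → Aug 20, 2195: 365 days.
Aug 20, 2195 → Aug 20, 2196: 366 days (Feb 29, 2196 is in that span).
Aug 20, 2196 → Aug 20, 2197: 365 days.
Aug 20, 2197 → Aug 20, 2198: 365 days.
Aug 20, 2198 → Aug 20, 2199: 365 days.
Aug 20, 2199 → Sep 20, 2199: 31 days (August has 31).
Sep 20, 2199 → Oct 20, 2199: 30 days (September has 30).
Oct 20, 2199 → Nov 20, 2199: 31 days (October has 31).
Nov 20, 2199 → Dec 20, 2199: 30 days (November has 30).
Dec 20, 2199 → Jan 20, 2200: 31 days (December has 31).
Jan 20, 2200 → Feb 20, 2200: 31 days (January has 31).
Feb 20, 2200 → Mar 20, 2200: 28 days (February has 28).
Mar 20, 2200 → Apr 20, 2200: 31 days (March has 31).
Apr 20, 2200 → May 20, 2200: 30 days (April has 30).
May 20, 2200 → May 22, 2200: 2 days.
Total: 7580 days.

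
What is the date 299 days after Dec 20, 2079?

October 14, 2080

Dec has 31 days: +12 → Jan 1, 2080 (287 left).
Jan has 31 days: +31 → Feb 1, 2080 (256 left).
Feb has 29 days: +29 → Mar 1, 2080 (227 left).
Mar has 31 days: +31 → Apr 1, 2080 (196 left).
Apr has 30 days: +30 → May 1, 2080 (166 left).
May has 31 days: +31 → Jun 1, 2080 (135 left).
Jun has 30 days: +30 → Jul 1, 2080 (105 left).
Jul has 31 days: +31 → Aug 1, 2080 (74 left).
Aug has 31 days: +31 → Sep 1, 2080 (43 left).
Sep has 30 days: +30 → Oct 1, 2080 (13 left).
+13 → Oct 14, 2080.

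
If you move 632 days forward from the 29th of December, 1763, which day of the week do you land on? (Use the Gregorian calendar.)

Saturday

Dec 29, 1763 is a Thursday.
632 mod 7 = 2, so 632 days after a Thursday is Thursday + 2 = Saturday.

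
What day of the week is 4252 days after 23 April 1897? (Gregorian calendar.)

First find the weekday of Apr 23, 1897. Doomsday rule: the anchor day for the 1800s is Friday. For year 97: 97÷12 = 8 r 1, and 1÷4 = 0, so 8+1+0 = 9.
Friday + 9 ≡ Sunday — that's 1897's doomsday.
In April the doomsday date is Apr 4.
Apr 23 is 19 days after Apr 4; 19 mod 7 = 5, so Sunday + 5 = Friday.
4252 mod 7 = 3, so 4252 days after a Friday is Friday + 3 = Monday.

Monday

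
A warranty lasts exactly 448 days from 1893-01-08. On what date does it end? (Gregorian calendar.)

+365 (one year) → Jan 8, 1894 (83 left).
Jan has 31 days: +24 → Feb 1, 1894 (59 left).
Feb has 28 days: +28 → Mar 1, 1894 (31 left).
Mar has 31 days: +31 → Apr 1, 1894 (0 left).

April 1, 1894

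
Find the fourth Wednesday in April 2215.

April 1, 2215 is a Saturday.
The first Wednesday is therefore April 5 (4 days later).
The fourth Wednesday is 5 + 3×7 = April 26.

April 26, 2215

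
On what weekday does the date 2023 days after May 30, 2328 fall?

First find the weekday of May 30, 2328. Doomsday rule: the anchor day for the 2300s is Wednesday. For year 28: 28÷12 = 2 r 4, and 4÷4 = 1, so 2+4+1 = 7.
Wednesday + 7 ≡ Wednesday — that's 2328's doomsday.
In May the doomsday date is May 9.
May 30 is 21 days after May 9; 21 mod 7 = 0, so Wednesday + 0 = Wednesday.
2023 mod 7 = 0, so 2023 days after a Wednesday is Wednesday + 0 = Wednesday.

Wednesday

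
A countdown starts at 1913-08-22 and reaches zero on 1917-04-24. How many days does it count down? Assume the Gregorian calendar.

Aug 22, 1913 → Aug 22, 1914: 365 days.
Aug 22, 1914 → Aug 22, 1915: 365 days.
Aug 22, 1915 → Aug 22, 1916: 366 days (Feb 29, 1916 is in that span).
Aug 22, 1916 → Sep 22, 1916: 31 days (August has 31).
Sep 22, 1916 → Oct 22, 1916: 30 days (September has 30).
Oct 22, 1916 → Nov 22, 1916: 31 days (October has 31).
Nov 22, 1916 → Dec 22, 1916: 30 days (November has 30).
Dec 22, 1916 → Jan 22, 1917: 31 days (December has 31).
Jan 22, 1917 → Feb 22, 1917: 31 days (January has 31).
Feb 22, 1917 → Mar 22, 1917: 28 days (February has 28).
Mar 22, 1917 → Apr 22, 1917: 31 days (March has 31).
Apr 22, 1917 → Apr 24, 1917: 2 days.
Total: 1341 days.

1341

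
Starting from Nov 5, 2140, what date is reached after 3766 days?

February 27, 2151

+365 (one year) → Nov 5, 2141 (3401 left).
+365 (one year) → Nov 5, 2142 (3036 left).
+365 (one year) → Nov 5, 2143 (2671 left).
+366 (one year; includes Feb 29, 2144) → Nov 5, 2144 (2305 left).
+365 (one year) → Nov 5, 2145 (1940 left).
+365 (one year) → Nov 5, 2146 (1575 left).
+365 (one year) → Nov 5, 2147 (1210 left).
+366 (one year; includes Feb 29, 2148) → Nov 5, 2148 (844 left).
+365 (one year) → Nov 5, 2149 (479 left).
+365 (one year) → Nov 5, 2150 (114 left).
Nov has 30 days: +26 → Dec 1, 2150 (88 left).
Dec has 31 days: +31 → Jan 1, 2151 (57 left).
Jan has 31 days: +31 → Feb 1, 2151 (26 left).
+26 → Feb 27, 2151.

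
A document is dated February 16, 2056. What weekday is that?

January 1, 2056 is a Saturday.
Jan 1, 2056 → Feb 1, 2056: 31 days (January has 31).
Feb 1, 2056 → Feb 16, 2056: 15 days.
Total: 46 days.
46 mod 7 = 4, so Saturday + 4 = Wednesday.

Wednesday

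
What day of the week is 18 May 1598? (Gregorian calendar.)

Monday

Doomsday rule: the anchor day for the 1500s is Wednesday. For year 98: 98÷12 = 8 r 2, and 2÷4 = 0, so 8+2+0 = 10.
Wednesday + 10 ≡ Saturday — that's 1598's doomsday.
In May the doomsday date is May 9.
May 18 is 9 days after May 9; 9 mod 7 = 2, so Saturday + 2 = Monday.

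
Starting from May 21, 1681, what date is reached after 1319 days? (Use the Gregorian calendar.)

+365 (one year) → May 21, 1682 (954 left).
+365 (one year) → May 21, 1683 (589 left).
+366 (one year; includes Feb 29, 1684) → May 21, 1684 (223 left).
May has 31 days: +11 → Jun 1, 1684 (212 left).
Jun has 30 days: +30 → Jul 1, 1684 (182 left).
Jul has 31 days: +31 → Aug 1, 1684 (151 left).
Aug has 31 days: +31 → Sep 1, 1684 (120 left).
Sep has 30 days: +30 → Oct 1, 1684 (90 left).
Oct has 31 days: +31 → Nov 1, 1684 (59 left).
Nov has 30 days: +30 → Dec 1, 1684 (29 left).
+29 → Dec 30, 1684.

December 30, 1684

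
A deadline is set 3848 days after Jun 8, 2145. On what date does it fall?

+365 (one year) → Jun 8, 2146 (3483 left).
+365 (one year) → Jun 8, 2147 (3118 left).
+366 (one year; includes Feb 29, 2148) → Jun 8, 2148 (2752 left).
+365 (one year) → Jun 8, 2149 (2387 left).
+365 (one year) → Jun 8, 2150 (2022 left).
+365 (one year) → Jun 8, 2151 (1657 left).
+366 (one year; includes Feb 29, 2152) → Jun 8, 2152 (1291 left).
+365 (one year) → Jun 8, 2153 (926 left).
+365 (one year) → Jun 8, 2154 (561 left).
+365 (one year) → Jun 8, 2155 (196 left).
Jun has 30 days: +23 → Jul 1, 2155 (173 left).
Jul has 31 days: +31 → Aug 1, 2155 (142 left).
Aug has 31 days: +31 → Sep 1, 2155 (111 left).
Sep has 30 days: +30 → Oct 1, 2155 (81 left).
Oct has 31 days: +31 → Nov 1, 2155 (50 left).
Nov has 30 days: +30 → Dec 1, 2155 (20 left).
+20 → Dec 21, 2155.

December 21, 2155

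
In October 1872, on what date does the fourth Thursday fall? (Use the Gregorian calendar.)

October 24, 1872

October 1, 1872 is a Tuesday.
The first Thursday is therefore October 3 (2 days later).
The fourth Thursday is 3 + 3×7 = October 24.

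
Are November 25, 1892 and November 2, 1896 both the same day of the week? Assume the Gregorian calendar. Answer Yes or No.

From Nov 25, 1892 to Nov 2, 1896 is 1438 days.
1438 mod 7 = 3, so they are different weekdays.
(Nov 25, 1892 is a Friday; Nov 2, 1896 is a Monday.)

No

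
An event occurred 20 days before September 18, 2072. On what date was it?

August 29, 2072

−18 → Aug 31, 2072 (end of Aug, 31 days; 2 left).
−2 → Aug 29, 2072.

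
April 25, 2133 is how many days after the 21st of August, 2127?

2074

Aug 21, 2127 → Aug 21, 2128: 366 days (Feb 29, 2128 is in that span).
Aug 21, 2128 → Aug 21, 2129: 365 days.
Aug 21, 2129 → Aug 21, 2130: 365 days.
Aug 21, 2130 → Aug 21, 2131: 365 days.
Aug 21, 2131 → Aug 21, 2132: 366 days (Feb 29, 2132 is in that span).
Aug 21, 2132 → Sep 21, 2132: 31 days (August has 31).
Sep 21, 2132 → Oct 21, 2132: 30 days (September has 30).
Oct 21, 2132 → Nov 21, 2132: 31 days (October has 31).
Nov 21, 2132 → Dec 21, 2132: 30 days (November has 30).
Dec 21, 2132 → Jan 21, 2133: 31 days (December has 31).
Jan 21, 2133 → Feb 21, 2133: 31 days (January has 31).
Feb 21, 2133 → Mar 21, 2133: 28 days (February has 28).
Mar 21, 2133 → Apr 21, 2133: 31 days (March has 31).
Apr 21, 2133 → Apr 25, 2133: 4 days.
Total: 2074 days.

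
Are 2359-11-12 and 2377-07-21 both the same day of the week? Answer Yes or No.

Yes

From Nov 12, 2359 to Jul 21, 2377 is 6461 days.
6461 mod 7 = 0, so they are the same weekday.
(Nov 12, 2359 is a Thursday; Jul 21, 2377 is a Thursday.)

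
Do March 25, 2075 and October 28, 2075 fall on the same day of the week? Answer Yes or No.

From Mar 25, 2075 to Oct 28, 2075 is 217 days.
217 mod 7 = 0, so they are the same weekday.
(Mar 25, 2075 is a Monday; Oct 28, 2075 is a Monday.)

Yes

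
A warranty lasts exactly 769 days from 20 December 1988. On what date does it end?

+365 (one year) → Dec 20, 1989 (404 left).
+365 (one year) → Dec 20, 1990 (39 left).
Dec has 31 days: +12 → Jan 1, 1991 (27 left).
+27 → Jan 28, 1991.

January 28, 1991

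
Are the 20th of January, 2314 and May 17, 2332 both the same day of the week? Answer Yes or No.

Yes

From Jan 20, 2314 to May 17, 2332 is 6692 days.
6692 mod 7 = 0, so they are the same weekday.
(Jan 20, 2314 is a Tuesday; May 17, 2332 is a Tuesday.)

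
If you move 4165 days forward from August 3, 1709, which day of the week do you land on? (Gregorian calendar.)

Saturday

First find the weekday of Aug 3, 1709. Doomsday rule: the anchor day for the 1700s is Sunday. For year 09: 9÷12 = 0 r 9, and 9÷4 = 2, so 0+9+2 = 11.
Sunday + 11 ≡ Thursday — that's 1709's doomsday.
In August the doomsday date is Aug 8.
Aug 3 is 5 days before Aug 8; 5 mod 7 = 5, so Thursday − 5 = Saturday.
4165 mod 7 = 0, so 4165 days after a Saturday is Saturday + 0 = Saturday.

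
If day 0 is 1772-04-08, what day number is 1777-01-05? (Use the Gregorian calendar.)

1733

Apr 8, 1772 → Apr 8, 1773: 365 days.
Apr 8, 1773 → Apr 8, 1774: 365 days.
Apr 8, 1774 → Apr 8, 1775: 365 days.
Apr 8, 1775 → Apr 8, 1776: 366 days (Feb 29, 1776 is in that span).
Apr 8, 1776 → May 8, 1776: 30 days (April has 30).
May 8, 1776 → Jun 8, 1776: 31 days (May has 31).
Jun 8, 1776 → Jul 8, 1776: 30 days (June has 30).
Jul 8, 1776 → Aug 8, 1776: 31 days (July has 31).
Aug 8, 1776 → Sep 8, 1776: 31 days (August has 31).
Sep 8, 1776 → Oct 8, 1776: 30 days (September has 30).
Oct 8, 1776 → Nov 8, 1776: 31 days (October has 31).
Nov 8, 1776 → Dec 8, 1776: 30 days (November has 30).
Dec 8, 1776 → Jan 5, 1777: 28 days.
Total: 1733 days.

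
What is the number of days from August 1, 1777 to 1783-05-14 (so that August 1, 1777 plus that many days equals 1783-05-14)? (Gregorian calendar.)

2112

Aug 1, 1777 → Aug 1, 1778: 365 days.
Aug 1, 1778 → Aug 1, 1779: 365 days.
Aug 1, 1779 → Aug 1, 1780: 366 days (Feb 29, 1780 is in that span).
Aug 1, 1780 → Aug 1, 1781: 365 days.
Aug 1, 1781 → Aug 1, 1782: 365 days.
Aug 1, 1782 → Sep 1, 1782: 31 days (August has 31).
Sep 1, 1782 → Oct 1, 1782: 30 days (September has 30).
Oct 1, 1782 → Nov 1, 1782: 31 days (October has 31).
Nov 1, 1782 → Dec 1, 1782: 30 days (November has 30).
Dec 1, 1782 → Jan 1, 1783: 31 days (December has 31).
Jan 1, 1783 → Feb 1, 1783: 31 days (January has 31).
Feb 1, 1783 → Mar 1, 1783: 28 days (February has 28).
Mar 1, 1783 → Apr 1, 1783: 31 days (March has 31).
Apr 1, 1783 → May 1, 1783: 30 days (April has 30).
May 1, 1783 → May 14, 1783: 13 days.
Total: 2112 days.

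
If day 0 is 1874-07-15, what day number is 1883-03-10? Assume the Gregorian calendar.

Jul 15, 1874 → Jul 15, 1875: 365 days.
Jul 15, 1875 → Jul 15, 1876: 366 days (Feb 29, 1876 is in that span).
Jul 15, 1876 → Jul 15, 1877: 365 days.
Jul 15, 1877 → Jul 15, 1878: 365 days.
Jul 15, 1878 → Jul 15, 1879: 365 days.
Jul 15, 1879 → Jul 15, 1880: 366 days (Feb 29, 1880 is in that span).
Jul 15, 1880 → Jul 15, 1881: 365 days.
Jul 15, 1881 → Jul 15, 1882: 365 days.
Jul 15, 1882 → Aug 15, 1882: 31 days (July has 31).
Aug 15, 1882 → Sep 15, 1882: 31 days (August has 31).
Sep 15, 1882 → Oct 15, 1882: 30 days (September has 30).
Oct 15, 1882 → Nov 15, 1882: 31 days (October has 31).
Nov 15, 1882 → Dec 15, 1882: 30 days (November has 30).
Dec 15, 1882 → Jan 15, 1883: 31 days (December has 31).
Jan 15, 1883 → Feb 15, 1883: 31 days (January has 31).
Feb 15, 1883 → Mar 10, 1883: 23 days.
Total: 3160 days.

3160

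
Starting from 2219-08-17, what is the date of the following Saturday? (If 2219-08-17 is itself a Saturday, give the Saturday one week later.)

Aug 17, 2219 is a Tuesday.
From Tuesday to the next Saturday is 4 days.
Aug 17, 2219 + 4 = Aug 21, 2219.

August 21, 2219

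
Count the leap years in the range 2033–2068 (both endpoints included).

9

Multiples of 4 in [2033,2068]: 9.
Of those, multiples of 100: 0 (not leap unless ÷400).
Multiples of 400: 0.
Leap years = 9 − 0 + 0 = 9.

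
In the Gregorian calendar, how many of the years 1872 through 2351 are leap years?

116

Multiples of 4 in [1872,2351]: 120.
Of those, multiples of 100: 5 (not leap unless ÷400).
Multiples of 400: 1.
Leap years = 120 − 5 + 1 = 116.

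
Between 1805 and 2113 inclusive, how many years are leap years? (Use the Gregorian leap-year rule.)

Multiples of 4 in [1805,2113]: 77.
Of those, multiples of 100: 3 (not leap unless ÷400).
Multiples of 400: 1.
Leap years = 77 − 3 + 1 = 75.

75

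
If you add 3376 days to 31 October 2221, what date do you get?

+365 (one year) → Oct 31, 2222 (3011 left).
+365 (one year) → Oct 31, 2223 (2646 left).
+366 (one year; includes Feb 29, 2224) → Oct 31, 2224 (2280 left).
+365 (one year) → Oct 31, 2225 (1915 left).
+365 (one year) → Oct 31, 2226 (1550 left).
+365 (one year) → Oct 31, 2227 (1185 left).
+366 (one year; includes Feb 29, 2228) → Oct 31, 2228 (819 left).
+365 (one year) → Oct 31, 2229 (454 left).
+365 (one year) → Oct 31, 2230 (89 left).
Oct has 31 days: +1 → Nov 1, 2230 (88 left).
Nov has 30 days: +30 → Dec 1, 2230 (58 left).
Dec has 31 days: +31 → Jan 1, 2231 (27 left).
+27 → Jan 28, 2231.

January 28, 2231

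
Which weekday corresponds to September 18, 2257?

Friday

Doomsday rule: the anchor day for the 2200s is Friday. For year 57: 57÷12 = 4 r 9, and 9÷4 = 2, so 4+9+2 = 15.
Friday + 15 ≡ Saturday — that's 2257's doomsday.
In September the doomsday date is Sep 5.
Sep 18 is 13 days after Sep 5; 13 mod 7 = 6, so Saturday + 6 = Friday.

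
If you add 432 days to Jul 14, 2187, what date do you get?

September 18, 2188

+366 (one year; includes Feb 29, 2188) → Jul 14, 2188 (66 left).
Jul has 31 days: +18 → Aug 1, 2188 (48 left).
Aug has 31 days: +31 → Sep 1, 2188 (17 left).
+17 → Sep 18, 2188.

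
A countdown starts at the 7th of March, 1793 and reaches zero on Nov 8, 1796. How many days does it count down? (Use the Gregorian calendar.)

1342

Mar 7, 1793 → Mar 7, 1794: 365 days.
Mar 7, 1794 → Mar 7, 1795: 365 days.
Mar 7, 1795 → Mar 7, 1796: 366 days (Feb 29, 1796 is in that span).
Mar 7, 1796 → Apr 7, 1796: 31 days (March has 31).
Apr 7, 1796 → May 7, 1796: 30 days (April has 30).
May 7, 1796 → Jun 7, 1796: 31 days (May has 31).
Jun 7, 1796 → Jul 7, 1796: 30 days (June has 30).
Jul 7, 1796 → Aug 7, 1796: 31 days (July has 31).
Aug 7, 1796 → Sep 7, 1796: 31 days (August has 31).
Sep 7, 1796 → Oct 7, 1796: 30 days (September has 30).
Oct 7, 1796 → Nov 7, 1796: 31 days (October has 31).
Nov 7, 1796 → Nov 8, 1796: 1 days.
Total: 1342 days.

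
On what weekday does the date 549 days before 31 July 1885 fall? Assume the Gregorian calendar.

Tuesday

First find the weekday of Jul 31, 1885. Doomsday rule: the anchor day for the 1800s is Friday. For year 85: 85÷12 = 7 r 1, and 1÷4 = 0, so 7+1+0 = 8.
Friday + 8 ≡ Saturday — that's 1885's doomsday.
In July the doomsday date is Jul 11.
Jul 31 is 20 days after Jul 11; 20 mod 7 = 6, so Saturday + 6 = Friday.
549 mod 7 = 3, so 549 days before a Friday is Friday − 3 = Tuesday.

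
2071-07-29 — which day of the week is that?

Doomsday rule: the anchor day for the 2000s is Tuesday. For year 71: 71÷12 = 5 r 11, and 11÷4 = 2, so 5+11+2 = 18.
Tuesday + 18 ≡ Saturday — that's 2071's doomsday.
In July the doomsday date is Jul 11.
Jul 29 is 18 days after Jul 11; 18 mod 7 = 4, so Saturday + 4 = Wednesday.

Wednesday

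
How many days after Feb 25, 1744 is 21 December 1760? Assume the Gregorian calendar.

6144

Feb 25, 1744 → Feb 25, 1745: 366 days (Feb 29, 1744 is in that span).
Feb 25, 1745 → Feb 25, 1746: 365 days.
Feb 25, 1746 → Feb 25, 1747: 365 days.
Feb 25, 1747 → Feb 25, 1748: 365 days.
Feb 25, 1748 → Feb 25, 1749: 366 days (Feb 29, 1748 is in that span).
Feb 25, 1749 → Feb 25, 1750: 365 days.
Feb 25, 1750 → Feb 25, 1751: 365 days.
Feb 25, 1751 → Feb 25, 1752: 365 days.
Feb 25, 1752 → Feb 25, 1753: 366 days (Feb 29, 1752 is in that span).
Feb 25, 1753 → Feb 25, 1754: 365 days.
Feb 25, 1754 → Feb 25, 1755: 365 days.
Feb 25, 1755 → Feb 25, 1756: 365 days.
Feb 25, 1756 → Feb 25, 1757: 366 days (Feb 29, 1756 is in that span).
Feb 25, 1757 → Feb 25, 1758: 365 days.
Feb 25, 1758 → Feb 25, 1759: 365 days.
Feb 25, 1759 → Feb 25, 1760: 365 days.
Feb 25, 1760 → Mar 25, 1760: 29 days (February has 29).
Mar 25, 1760 → Apr 25, 1760: 31 days (March has 31).
Apr 25, 1760 → May 25, 1760: 30 days (April has 30).
May 25, 1760 → Jun 25, 1760: 31 days (May has 31).
Jun 25, 1760 → Jul 25, 1760: 30 days (June has 30).
Jul 25, 1760 → Aug 25, 1760: 31 days (July has 31).
Aug 25, 1760 → Sep 25, 1760: 31 days (August has 31).
Sep 25, 1760 → Oct 25, 1760: 30 days (September has 30).
Oct 25, 1760 → Nov 25, 1760: 31 days (October has 31).
Nov 25, 1760 → Dec 21, 1760: 26 days.
Total: 6144 days.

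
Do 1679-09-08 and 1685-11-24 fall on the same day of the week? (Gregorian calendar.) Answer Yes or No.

No

From Sep 8, 1679 to Nov 24, 1685 is 2269 days.
2269 mod 7 = 1, so they are different weekdays.
(Sep 8, 1679 is a Friday; Nov 24, 1685 is a Saturday.)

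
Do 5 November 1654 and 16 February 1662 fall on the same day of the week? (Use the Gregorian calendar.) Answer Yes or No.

Yes

From Nov 5, 1654 to Feb 16, 1662 is 2660 days.
2660 mod 7 = 0, so they are the same weekday.
(Nov 5, 1654 is a Thursday; Feb 16, 1662 is a Thursday.)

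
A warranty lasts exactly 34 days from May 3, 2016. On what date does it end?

June 6, 2016

May has 31 days: +29 → Jun 1, 2016 (5 left).
+5 → Jun 6, 2016.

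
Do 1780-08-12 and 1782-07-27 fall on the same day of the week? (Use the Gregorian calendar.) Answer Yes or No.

From Aug 12, 1780 to Jul 27, 1782 is 714 days.
714 mod 7 = 0, so they are the same weekday.
(Aug 12, 1780 is a Saturday; Jul 27, 1782 is a Saturday.)

Yes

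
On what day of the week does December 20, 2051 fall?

Wednesday

Doomsday rule: the anchor day for the 2000s is Tuesday. For year 51: 51÷12 = 4 r 3, and 3÷4 = 0, so 4+3+0 = 7.
Tuesday + 7 ≡ Tuesday — that's 2051's doomsday.
In December the doomsday date is Dec 12.
Dec 20 is 8 days after Dec 12; 8 mod 7 = 1, so Tuesday + 1 = Wednesday.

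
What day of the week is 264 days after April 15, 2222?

First find the weekday of Apr 15, 2222. Doomsday rule: the anchor day for the 2200s is Friday. For year 22: 22÷12 = 1 r 10, and 10÷4 = 2, so 1+10+2 = 13.
Friday + 13 ≡ Thursday — that's 2222's doomsday.
In April the doomsday date is Apr 4.
Apr 15 is 11 days after Apr 4; 11 mod 7 = 4, so Thursday + 4 = Monday.
264 mod 7 = 5, so 264 days after a Monday is Monday + 5 = Saturday.

Saturday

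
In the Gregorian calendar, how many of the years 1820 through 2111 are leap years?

71

Multiples of 4 in [1820,2111]: 73.
Of those, multiples of 100: 3 (not leap unless ÷400).
Multiples of 400: 1.
Leap years = 73 − 3 + 1 = 71.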